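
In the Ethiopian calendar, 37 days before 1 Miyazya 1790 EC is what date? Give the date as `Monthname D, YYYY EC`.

Yekatit 24, 1790 EC

JDN of 1 Miyazya 1790 EC = 2377863.
2377863 − 37 = 2377826.
JDN 2377826 in the Ethiopian calendar is Yekatit 24, 1790 EC.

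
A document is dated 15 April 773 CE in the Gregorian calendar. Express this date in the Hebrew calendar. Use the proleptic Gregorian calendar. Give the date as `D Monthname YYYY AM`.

Both dates share Julian Day Number 2003497; in the Hebrew calendar that is 13 Nisan 4533 AM.

13 Nisan 4533 AM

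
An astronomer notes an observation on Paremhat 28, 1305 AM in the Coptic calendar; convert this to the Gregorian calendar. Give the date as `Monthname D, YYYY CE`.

Julian Day Number of the source date = 2301523.
Converting JDN 2301523 to the Gregorian calendar gives 3 April 1589 CE.

April 3, 1589 CE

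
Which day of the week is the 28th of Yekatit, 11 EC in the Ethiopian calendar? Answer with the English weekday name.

This is JDN 1728050 (20 February 19 Gregorian).
1728050 ≡ 2 (mod 7); counting from Monday = 0 gives Wednesday.

Wednesday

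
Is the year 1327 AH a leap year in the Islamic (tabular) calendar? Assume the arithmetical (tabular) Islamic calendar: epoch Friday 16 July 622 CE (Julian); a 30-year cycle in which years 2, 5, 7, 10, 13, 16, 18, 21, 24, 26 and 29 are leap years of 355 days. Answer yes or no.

Year 1327 AH is year 7 of its 30-year cycle; leap positions are 2, 5, 7, 10, 13, 16, 18, 21, 24, 26, 29, so it is a leap year (355 days).

yes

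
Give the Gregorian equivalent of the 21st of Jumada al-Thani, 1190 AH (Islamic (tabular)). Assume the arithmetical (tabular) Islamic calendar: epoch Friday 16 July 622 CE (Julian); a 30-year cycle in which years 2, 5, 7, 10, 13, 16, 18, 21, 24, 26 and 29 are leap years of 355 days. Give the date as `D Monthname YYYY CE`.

Both dates share Julian Day Number 2369950; in the Gregorian calendar that is 7 August 1776 CE.

7 August 1776 CE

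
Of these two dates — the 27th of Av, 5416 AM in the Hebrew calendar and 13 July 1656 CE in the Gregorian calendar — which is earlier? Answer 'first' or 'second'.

second

The two dates have Julian Day Numbers 2326131 and 2326096 respectively.
Since 2326096 < 2326131, the second date comes first.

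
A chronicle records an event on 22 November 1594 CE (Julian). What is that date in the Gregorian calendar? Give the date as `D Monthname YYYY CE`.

2 December 1594 CE

For dates in this range the Gregorian date is 10 days ahead of the Julian.
22 November 1594 Julian + 10 days → 2 December 1594 Gregorian.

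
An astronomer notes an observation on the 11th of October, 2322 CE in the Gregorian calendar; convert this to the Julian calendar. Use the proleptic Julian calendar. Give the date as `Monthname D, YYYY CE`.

At this point the Julian calendar is 16 days behind the Gregorian.
11 October 2322 Gregorian − 16 days → 25 September 2322 Julian.

September 25, 2322 CE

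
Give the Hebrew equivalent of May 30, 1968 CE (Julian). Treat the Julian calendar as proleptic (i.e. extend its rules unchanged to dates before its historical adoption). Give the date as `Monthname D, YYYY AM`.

Sivan 16, 5728 AM

The source date corresponds to 12 June 1968 in the Gregorian calendar (JDN 2440020).
That day falls on 16 Sivan 5728 AM in the Hebrew calendar.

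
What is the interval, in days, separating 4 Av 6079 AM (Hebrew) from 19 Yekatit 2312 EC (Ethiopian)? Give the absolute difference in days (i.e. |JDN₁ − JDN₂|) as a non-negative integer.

223

First date → JDN 2568259; second date → JDN 2568482.
The interval is |2568259 − 2568482| = 223 days.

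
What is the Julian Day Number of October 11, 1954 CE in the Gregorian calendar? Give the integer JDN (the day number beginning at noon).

JDN 2400001 is 17 November 1858 CE (Gregorian), MJD 0; the target day is +35026 days from there, so JDN = 2435027.

2435027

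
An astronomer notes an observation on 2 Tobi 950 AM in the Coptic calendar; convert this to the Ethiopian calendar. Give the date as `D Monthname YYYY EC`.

The source date corresponds to 4 January 1234 in the proleptic Gregorian calendar (JDN 2171773).
That day falls on 2 Tir 1226 EC in the Ethiopian calendar.

2 Tir 1226 EC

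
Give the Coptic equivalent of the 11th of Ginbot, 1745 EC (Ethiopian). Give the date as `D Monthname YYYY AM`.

The source date corresponds to 17 May 1753 in the Gregorian calendar (JDN 2361467).
That day falls on 11 Pashons 1469 AM in the Coptic calendar.

11 Pashons 1469 AM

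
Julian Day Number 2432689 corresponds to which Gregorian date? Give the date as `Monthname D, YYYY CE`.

JDN 2451545 is 1 Jan 2000; 2432689 is −18856 days from there.

May 17, 1948 CE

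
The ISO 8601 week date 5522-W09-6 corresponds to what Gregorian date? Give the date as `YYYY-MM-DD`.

ISO week 1 of 5522 is the week containing the first Thursday of 5522.
Week 9, day 6 (Saturday) lands on 5522-03-04.

5522-03-04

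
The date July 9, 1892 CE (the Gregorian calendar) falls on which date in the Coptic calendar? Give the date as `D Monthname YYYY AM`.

Julian Day Number of the source date = 2412289.
Converting JDN 2412289 to the Coptic calendar gives 3 Epip 1608 AM.

3 Epip 1608 AM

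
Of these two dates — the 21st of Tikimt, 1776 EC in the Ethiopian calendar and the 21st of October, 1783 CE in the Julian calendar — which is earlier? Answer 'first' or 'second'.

The two dates have Julian Day Numbers 2372590 and 2372592 respectively.
Since 2372590 < 2372592, the first date comes first.

first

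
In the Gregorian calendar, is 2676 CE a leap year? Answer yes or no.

2676 is divisible by 4 and not by 100, so it is a leap year.

yes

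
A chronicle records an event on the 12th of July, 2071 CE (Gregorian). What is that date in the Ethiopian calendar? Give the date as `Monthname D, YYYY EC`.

Julian Day Number of the source date = 2477670.
Converting JDN 2477670 to the Ethiopian calendar gives 5 Hamle 2063 EC.

Hamle 5, 2063 EC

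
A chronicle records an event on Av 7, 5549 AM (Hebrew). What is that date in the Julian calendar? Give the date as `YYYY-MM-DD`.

Both dates share Julian Day Number 2374690; in the Julian calendar that is 19 July 1789 CE.

1789-07-19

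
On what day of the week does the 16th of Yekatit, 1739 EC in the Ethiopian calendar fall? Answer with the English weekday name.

Tuesday

This is JDN 2359190 (21 February 1747 Gregorian).
Since JDN mod 7 = 1 (0 = Monday), the day is Tuesday.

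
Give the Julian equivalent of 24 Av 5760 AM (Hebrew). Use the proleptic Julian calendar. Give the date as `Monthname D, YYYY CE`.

Both dates share Julian Day Number 2451782; in the Julian calendar that is 12 August 2000 CE.

August 12, 2000 CE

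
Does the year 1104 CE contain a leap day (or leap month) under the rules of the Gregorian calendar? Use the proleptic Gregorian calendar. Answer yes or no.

yes

1104 is divisible by 4 and not by 100, so it is a leap year.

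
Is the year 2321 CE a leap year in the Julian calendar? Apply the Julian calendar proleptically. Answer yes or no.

no

2321 mod 4 = 1, so it is a common year in the Julian calendar.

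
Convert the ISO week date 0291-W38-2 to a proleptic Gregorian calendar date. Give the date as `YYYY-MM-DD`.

0291-09-15

ISO week 1 of 291 is the week containing the first Thursday of 291.
Week 38, day 2 (Tuesday) lands on 0291-09-15.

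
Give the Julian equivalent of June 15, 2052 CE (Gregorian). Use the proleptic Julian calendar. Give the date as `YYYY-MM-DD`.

At this point the Julian calendar is 13 days behind the Gregorian.
15 June 2052 Gregorian − 13 days → 2 June 2052 Julian.

2052-06-02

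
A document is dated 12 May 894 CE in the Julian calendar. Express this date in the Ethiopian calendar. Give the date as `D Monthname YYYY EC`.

The source date corresponds to 16 May 894 in the proleptic Gregorian calendar (JDN 2047723).
That day falls on 17 Ginbot 886 EC in the Ethiopian calendar.

17 Ginbot 886 EC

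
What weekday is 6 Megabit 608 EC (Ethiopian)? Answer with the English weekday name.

This is JDN 1946113 (5 March 616 Gregorian).
1946113 ≡ 1 (mod 7); counting from Monday = 0 gives Tuesday.

Tuesday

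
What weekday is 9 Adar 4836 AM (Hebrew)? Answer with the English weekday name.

In the proleptic Gregorian calendar this is 22 February 1076 (JDN 2114113).
JDN 2114113 mod 7 = 1, and JDN 0 was a Monday, so this is a Tuesday.

Tuesday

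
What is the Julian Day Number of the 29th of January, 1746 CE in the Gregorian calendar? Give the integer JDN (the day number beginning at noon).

2358802

JDN 2451545 is 1 January 2000 CE (Gregorian); the target day is −92743 days from there, so JDN = 2358802.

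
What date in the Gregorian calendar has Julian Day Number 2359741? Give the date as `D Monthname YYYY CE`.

25 August 1748 CE

JDN 2451545 is 1 Jan 2000; 2359741 is −91804 days from there.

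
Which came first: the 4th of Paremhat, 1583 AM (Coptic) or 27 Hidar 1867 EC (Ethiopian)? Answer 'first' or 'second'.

The two dates have Julian Day Numbers 2403038 and 2405863 respectively.
Since 2403038 < 2405863, the first date comes first.

first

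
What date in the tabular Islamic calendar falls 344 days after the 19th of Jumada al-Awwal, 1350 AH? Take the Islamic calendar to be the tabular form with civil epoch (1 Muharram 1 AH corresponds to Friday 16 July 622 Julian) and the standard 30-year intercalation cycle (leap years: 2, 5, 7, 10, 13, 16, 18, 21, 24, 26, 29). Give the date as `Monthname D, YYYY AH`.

JDN of the 19th of Jumada al-Awwal, 1350 AH = 2426617.
2426617 + 344 = 2426961.
JDN 2426961 in the tabular Islamic calendar is Jumada al-Awwal 9, 1351 AH.

Jumada al-Awwal 9, 1351 AH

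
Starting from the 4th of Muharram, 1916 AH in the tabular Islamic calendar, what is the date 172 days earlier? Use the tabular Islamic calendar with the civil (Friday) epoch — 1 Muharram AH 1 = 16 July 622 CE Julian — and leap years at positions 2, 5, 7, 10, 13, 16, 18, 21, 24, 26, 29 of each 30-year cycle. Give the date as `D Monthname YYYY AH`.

The starting date is JDN 2627055; 2627055 − 172 = 2626883.
JDN 2626883 corresponds to 9 Rajab 1915 AH.

9 Rajab 1915 AH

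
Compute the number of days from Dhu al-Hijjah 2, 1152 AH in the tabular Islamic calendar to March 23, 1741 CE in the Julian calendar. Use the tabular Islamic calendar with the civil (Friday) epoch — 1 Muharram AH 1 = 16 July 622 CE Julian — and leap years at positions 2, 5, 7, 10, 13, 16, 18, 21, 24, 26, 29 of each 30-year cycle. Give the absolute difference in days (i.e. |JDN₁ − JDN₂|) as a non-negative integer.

398

First date → JDN 2356642; second date → JDN 2357040.
The interval is |2356642 − 2357040| = 398 days.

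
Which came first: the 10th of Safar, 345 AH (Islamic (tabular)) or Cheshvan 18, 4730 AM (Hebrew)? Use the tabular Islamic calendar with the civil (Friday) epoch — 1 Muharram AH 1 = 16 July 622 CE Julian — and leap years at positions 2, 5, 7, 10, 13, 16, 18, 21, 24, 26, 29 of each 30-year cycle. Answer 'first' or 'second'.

First date → JDN 2070381; second date → JDN 2075291.
JDN 2070381 < JDN 2075291, so the first date is earlier.

first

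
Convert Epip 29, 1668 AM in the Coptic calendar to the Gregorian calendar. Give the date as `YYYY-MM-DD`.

Both dates share Julian Day Number 2434230; in the Gregorian calendar that is 5 August 1952 CE.

1952-08-05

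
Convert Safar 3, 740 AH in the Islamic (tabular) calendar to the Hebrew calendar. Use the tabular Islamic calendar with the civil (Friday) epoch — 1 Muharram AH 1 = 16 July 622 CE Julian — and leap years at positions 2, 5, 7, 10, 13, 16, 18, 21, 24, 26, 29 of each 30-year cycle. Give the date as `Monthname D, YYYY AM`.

The source date corresponds to 18 August 1339 in the proleptic Gregorian calendar (JDN 2210349).
That day falls on 5 Elul 5099 AM in the Hebrew calendar.

Elul 5, 5099 AM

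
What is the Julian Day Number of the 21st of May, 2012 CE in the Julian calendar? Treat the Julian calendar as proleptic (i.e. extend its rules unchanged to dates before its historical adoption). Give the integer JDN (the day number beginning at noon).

Equivalently 3 June 2012 (Gregorian).
JDN 2299161 is 15 October 1582 CE (Gregorian); the target day is +156921 days from there, so JDN = 2456082.

2456082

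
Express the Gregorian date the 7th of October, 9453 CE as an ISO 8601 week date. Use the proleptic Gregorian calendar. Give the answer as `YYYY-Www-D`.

9453-W40-5

The weekday is Friday (ISO weekday 5).
That Friday belongs to ISO week 40 of ISO year 9453.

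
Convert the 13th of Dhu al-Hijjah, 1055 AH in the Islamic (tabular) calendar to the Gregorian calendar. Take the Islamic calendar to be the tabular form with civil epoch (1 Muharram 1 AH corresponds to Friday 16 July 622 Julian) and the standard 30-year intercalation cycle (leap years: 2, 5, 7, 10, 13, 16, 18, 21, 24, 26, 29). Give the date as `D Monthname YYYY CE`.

30 January 1646 CE

Julian Day Number of the source date = 2322279.
Converting JDN 2322279 to the Gregorian calendar gives 30 January 1646 CE.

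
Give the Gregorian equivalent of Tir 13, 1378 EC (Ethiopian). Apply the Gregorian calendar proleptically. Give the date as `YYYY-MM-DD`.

1386-01-16

Julian Day Number of the source date = 2227302.
Converting JDN 2227302 to the Gregorian calendar gives 16 January 1386 CE.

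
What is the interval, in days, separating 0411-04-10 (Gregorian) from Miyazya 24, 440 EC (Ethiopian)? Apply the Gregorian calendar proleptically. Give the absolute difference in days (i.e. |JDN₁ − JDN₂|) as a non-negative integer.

13525

First date → JDN 1871274; second date → JDN 1884799.
The interval is |1871274 − 1884799| = 13525 days.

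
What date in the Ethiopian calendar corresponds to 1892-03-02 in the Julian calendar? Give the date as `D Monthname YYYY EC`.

Both dates share Julian Day Number 2412172; in the Ethiopian calendar that is 6 Megabit 1884 EC.

6 Megabit 1884 EC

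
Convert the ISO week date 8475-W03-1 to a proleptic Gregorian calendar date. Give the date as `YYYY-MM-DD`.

8475-01-14

ISO week 1 of 8475 is the week containing the first Thursday of 8475.
Week 3, day 1 (Monday) lands on 8475-01-14.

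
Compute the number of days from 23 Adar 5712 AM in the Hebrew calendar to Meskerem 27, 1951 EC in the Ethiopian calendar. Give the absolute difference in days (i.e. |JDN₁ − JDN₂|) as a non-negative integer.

JDN of the first date = 2434092.
JDN of the second date = 2436484.
|2436484 − 2434092| = 2392.

2392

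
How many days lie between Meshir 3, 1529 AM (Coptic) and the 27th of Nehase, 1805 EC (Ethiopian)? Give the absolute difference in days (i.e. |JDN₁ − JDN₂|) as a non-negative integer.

204

JDN of the first date = 2383284.
JDN of the second date = 2383488.
|2383488 − 2383284| = 204.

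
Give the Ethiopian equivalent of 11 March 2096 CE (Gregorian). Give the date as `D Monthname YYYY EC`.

2 Megabit 2088 EC

Julian Day Number of the source date = 2486679.
Converting JDN 2486679 to the Ethiopian calendar gives 2 Megabit 2088 EC.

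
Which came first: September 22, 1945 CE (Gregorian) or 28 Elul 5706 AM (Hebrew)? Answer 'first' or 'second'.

The two dates have Julian Day Numbers 2431721 and 2432088 respectively.
Since 2431721 < 2432088, the first date comes first.

first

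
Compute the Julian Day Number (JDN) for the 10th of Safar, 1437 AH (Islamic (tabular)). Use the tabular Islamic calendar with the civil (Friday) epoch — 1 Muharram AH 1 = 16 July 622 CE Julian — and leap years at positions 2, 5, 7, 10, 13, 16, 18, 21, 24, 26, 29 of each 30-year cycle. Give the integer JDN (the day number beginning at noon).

Equivalently 23 November 2015 (Gregorian).
JDN 2299161 is 15 October 1582 CE (Gregorian); the target day is +158189 days from there, so JDN = 2457350.

2457350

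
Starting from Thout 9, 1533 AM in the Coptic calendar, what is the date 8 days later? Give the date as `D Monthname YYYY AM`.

JDN of Thout 9, 1533 AM = 2384601.
2384601 + 8 = 2384609.
JDN 2384609 in the Coptic calendar is 17 Thout 1533 AM.

17 Thout 1533 AM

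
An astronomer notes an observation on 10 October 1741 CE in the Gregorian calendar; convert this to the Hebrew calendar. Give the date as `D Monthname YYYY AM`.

30 Tishrei 5502 AM

Julian Day Number of the source date = 2357230.
Converting JDN 2357230 to the Hebrew calendar gives 30 Tishrei 5502 AM.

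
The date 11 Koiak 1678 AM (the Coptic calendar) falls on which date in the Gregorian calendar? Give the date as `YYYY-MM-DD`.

Julian Day Number of the source date = 2437654.
Converting JDN 2437654 to the Gregorian calendar gives 20 December 1961 CE.

1961-12-20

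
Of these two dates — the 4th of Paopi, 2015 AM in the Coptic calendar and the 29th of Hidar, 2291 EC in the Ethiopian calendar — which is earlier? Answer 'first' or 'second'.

first

The two dates have Julian Day Numbers 2560676 and 2560731 respectively.
Since 2560676 < 2560731, the first date comes first.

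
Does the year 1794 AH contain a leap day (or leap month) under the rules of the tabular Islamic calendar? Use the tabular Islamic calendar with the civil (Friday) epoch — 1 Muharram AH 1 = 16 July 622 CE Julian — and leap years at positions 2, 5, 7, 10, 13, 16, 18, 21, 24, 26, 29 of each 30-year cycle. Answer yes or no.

Year 1794 AH is year 24 of its 30-year cycle; leap positions are 2, 5, 7, 10, 13, 16, 18, 21, 24, 26, 29, so it is a leap year (355 days).

yes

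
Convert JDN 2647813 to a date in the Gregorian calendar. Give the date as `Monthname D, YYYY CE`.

May 13, 2537 CE

Counting from JDN 2299161 = 15 Oct 1582 gives an offset of 348652 days.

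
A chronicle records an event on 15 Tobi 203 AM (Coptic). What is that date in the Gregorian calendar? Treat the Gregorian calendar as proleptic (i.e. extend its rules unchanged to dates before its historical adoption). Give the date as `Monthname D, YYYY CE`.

January 11, 487 CE

Both dates share Julian Day Number 1898944; in the Gregorian calendar that is 11 January 487 CE.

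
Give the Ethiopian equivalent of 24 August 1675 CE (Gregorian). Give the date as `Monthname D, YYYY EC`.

Both dates share Julian Day Number 2333077; in the Ethiopian calendar that is 21 Nehase 1667 EC.

Nehase 21, 1667 EC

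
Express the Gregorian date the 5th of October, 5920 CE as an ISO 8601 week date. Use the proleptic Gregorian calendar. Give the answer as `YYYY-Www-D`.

5920-W41-2

The weekday is Tuesday (ISO weekday 2).
That Tuesday belongs to ISO week 41 of ISO year 5920.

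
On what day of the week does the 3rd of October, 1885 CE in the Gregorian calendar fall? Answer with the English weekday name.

Since JDN mod 7 = 5 (0 = Monday), the day is Saturday.

Saturday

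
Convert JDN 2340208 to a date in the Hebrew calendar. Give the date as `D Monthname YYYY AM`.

The Gregorian equivalent of JDN 2340208 is 3 March 1695.
In the Hebrew calendar that day is 16 Adar 5455 AM.

16 Adar 5455 AM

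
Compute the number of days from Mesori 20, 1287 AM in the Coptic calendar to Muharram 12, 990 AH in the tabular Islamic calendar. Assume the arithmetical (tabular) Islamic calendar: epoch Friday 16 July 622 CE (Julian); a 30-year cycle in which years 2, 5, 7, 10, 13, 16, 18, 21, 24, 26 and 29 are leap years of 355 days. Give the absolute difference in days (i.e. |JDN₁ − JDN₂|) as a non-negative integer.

3830

JDN of the first date = 2295090.
JDN of the second date = 2298920.
|2298920 − 2295090| = 3830.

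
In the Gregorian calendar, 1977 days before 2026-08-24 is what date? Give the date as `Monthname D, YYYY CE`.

The starting date is JDN 2461277; 2461277 − 1977 = 2459300.
JDN 2459300 corresponds to March 26, 2021 CE.

March 26, 2021 CE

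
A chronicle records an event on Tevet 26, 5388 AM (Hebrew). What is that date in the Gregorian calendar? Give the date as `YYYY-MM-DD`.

1628-01-02

Both dates share Julian Day Number 2315676; in the Gregorian calendar that is 2 January 1628 CE.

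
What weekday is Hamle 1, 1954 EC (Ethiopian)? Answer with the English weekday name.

Sunday

This is JDN 2437854 (8 July 1962 Gregorian).
2437854 ≡ 6 (mod 7); counting from Monday = 0 gives Sunday.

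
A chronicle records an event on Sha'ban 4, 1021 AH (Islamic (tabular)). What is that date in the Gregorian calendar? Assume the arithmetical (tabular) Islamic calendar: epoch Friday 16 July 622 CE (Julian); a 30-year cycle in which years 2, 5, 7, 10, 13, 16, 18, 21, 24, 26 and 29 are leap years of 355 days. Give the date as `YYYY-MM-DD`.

Julian Day Number of the source date = 2310104.
Converting JDN 2310104 to the Gregorian calendar gives 30 September 1612 CE.

1612-09-30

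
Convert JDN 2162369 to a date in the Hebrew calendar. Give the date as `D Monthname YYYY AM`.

The proleptic Gregorian equivalent of JDN 2162369 is 6 April 1208.
In the Hebrew calendar that day is 11 Nisan 4968 AM.

11 Nisan 4968 AM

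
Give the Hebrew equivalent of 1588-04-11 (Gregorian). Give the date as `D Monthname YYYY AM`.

14 Nisan 5348 AM

Both dates share Julian Day Number 2301166; in the Hebrew calendar that is 14 Nisan 5348 AM.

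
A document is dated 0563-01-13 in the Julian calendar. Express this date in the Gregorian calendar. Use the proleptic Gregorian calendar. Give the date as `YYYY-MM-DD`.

0563-01-15

At this point the Julian calendar is 2 days behind the Gregorian.
13 January 563 Julian + 2 days → 15 January 563 Gregorian.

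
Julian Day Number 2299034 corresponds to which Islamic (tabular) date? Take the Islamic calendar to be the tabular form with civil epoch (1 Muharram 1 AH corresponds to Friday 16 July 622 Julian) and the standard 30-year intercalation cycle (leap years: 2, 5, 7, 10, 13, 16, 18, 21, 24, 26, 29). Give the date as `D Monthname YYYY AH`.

8 Jumada al-Awwal 990 AH

JDN 2299034 is 10 June 1582 in the Gregorian calendar.
In the tabular Islamic calendar that day is 8 Jumada al-Awwal 990 AH.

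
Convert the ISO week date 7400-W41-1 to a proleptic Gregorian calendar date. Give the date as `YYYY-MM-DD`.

7400-10-06

ISO week 1 of 7400 is the week containing the first Thursday of 7400.
Week 41, day 1 (Monday) lands on 7400-10-06.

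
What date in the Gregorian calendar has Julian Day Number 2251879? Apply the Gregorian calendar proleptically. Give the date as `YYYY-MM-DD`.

1453-05-02

JDN 2451545 is 1 Jan 2000; 2251879 is −199666 days from there.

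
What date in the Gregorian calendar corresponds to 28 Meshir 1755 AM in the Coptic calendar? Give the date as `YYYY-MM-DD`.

Julian Day Number of the source date = 2465855.
Converting JDN 2465855 to the Gregorian calendar gives 7 March 2039 CE.

2039-03-07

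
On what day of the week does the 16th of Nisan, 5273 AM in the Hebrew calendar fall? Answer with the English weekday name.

Wednesday

In the proleptic Gregorian calendar this is 2 April 1513 (JDN 2273763).
JDN 2273763 mod 7 = 2, and JDN 0 was a Monday, so this is a Wednesday.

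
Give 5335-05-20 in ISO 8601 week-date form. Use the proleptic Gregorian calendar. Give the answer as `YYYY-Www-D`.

5335-W20-5

The weekday is Friday (ISO weekday 5).
That Friday belongs to ISO week 20 of ISO year 5335.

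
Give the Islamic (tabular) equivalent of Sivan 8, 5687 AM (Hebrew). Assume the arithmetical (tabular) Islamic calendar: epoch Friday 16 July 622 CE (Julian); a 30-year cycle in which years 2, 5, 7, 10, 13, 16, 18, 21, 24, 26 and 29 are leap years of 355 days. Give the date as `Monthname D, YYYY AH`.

Dhu al-Hijjah 7, 1345 AH

Julian Day Number of the source date = 2425040.
Converting JDN 2425040 to the tabular Islamic calendar gives 7 Dhu al-Hijjah 1345 AH.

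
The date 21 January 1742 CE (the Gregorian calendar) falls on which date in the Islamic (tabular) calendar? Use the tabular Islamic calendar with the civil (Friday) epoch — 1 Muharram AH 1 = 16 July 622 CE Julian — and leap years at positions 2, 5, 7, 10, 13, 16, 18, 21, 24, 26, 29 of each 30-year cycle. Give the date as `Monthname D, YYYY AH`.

Dhu al-Qa'dah 14, 1154 AH

Both dates share Julian Day Number 2357333; in the tabular Islamic calendar that is 14 Dhu al-Qa'dah 1154 AH.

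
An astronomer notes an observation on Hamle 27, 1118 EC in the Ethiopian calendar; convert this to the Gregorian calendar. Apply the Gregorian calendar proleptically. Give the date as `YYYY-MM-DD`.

Both dates share Julian Day Number 2132531; in the Gregorian calendar that is 28 July 1126 CE.

1126-07-28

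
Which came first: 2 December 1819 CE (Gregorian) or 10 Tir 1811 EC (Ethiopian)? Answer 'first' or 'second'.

second

First date → JDN 2385771; second date → JDN 2385452.
JDN 2385452 < JDN 2385771, so the second date is earlier.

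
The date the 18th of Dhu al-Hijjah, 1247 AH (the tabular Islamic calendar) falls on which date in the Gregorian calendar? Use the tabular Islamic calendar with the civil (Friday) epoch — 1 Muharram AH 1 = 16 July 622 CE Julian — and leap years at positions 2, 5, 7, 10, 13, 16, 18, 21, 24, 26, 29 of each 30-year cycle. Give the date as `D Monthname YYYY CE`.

Both dates share Julian Day Number 2390323; in the Gregorian calendar that is 19 May 1832 CE.

19 May 1832 CE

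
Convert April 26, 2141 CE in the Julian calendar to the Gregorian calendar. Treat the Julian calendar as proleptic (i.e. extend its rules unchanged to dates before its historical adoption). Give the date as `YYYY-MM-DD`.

2141-05-10

At this point the Julian calendar is 14 days behind the Gregorian.
26 April 2141 Julian + 14 days → 10 May 2141 Gregorian.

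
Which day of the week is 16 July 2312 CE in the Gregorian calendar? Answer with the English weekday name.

Tuesday

Since JDN mod 7 = 1 (0 = Monday), the day is Tuesday.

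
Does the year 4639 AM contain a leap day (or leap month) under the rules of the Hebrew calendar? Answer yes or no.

Hebrew year 4639 is year 3 of its 19-year Metonic cycle; leap years are at positions 3, 6, 8, 11, 14, 17, 19, so it is a leap year (13 months).

yes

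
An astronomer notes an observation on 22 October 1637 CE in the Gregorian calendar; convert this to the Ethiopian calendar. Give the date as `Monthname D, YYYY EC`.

Julian Day Number of the source date = 2319257.
Converting JDN 2319257 to the Ethiopian calendar gives 15 Tikimt 1630 EC.

Tikimt 15, 1630 EC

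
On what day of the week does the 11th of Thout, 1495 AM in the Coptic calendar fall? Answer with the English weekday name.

Saturday

In the Gregorian calendar this is 19 September 1778 (JDN 2370723).
2370723 ≡ 5 (mod 7); counting from Monday = 0 gives Saturday.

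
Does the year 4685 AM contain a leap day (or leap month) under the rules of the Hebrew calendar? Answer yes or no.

Hebrew year 4685 is year 11 of its 19-year Metonic cycle; leap years are at positions 3, 6, 8, 11, 14, 17, 19, so it is a leap year (13 months).

yes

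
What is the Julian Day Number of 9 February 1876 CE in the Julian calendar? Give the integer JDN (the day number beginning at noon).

In the Gregorian calendar the same day is 21 February 1876.
JDN 2400001 is 17 November 1858 CE (Gregorian), MJD 0; the target day is +6305 days from there, so JDN = 2406306.

2406306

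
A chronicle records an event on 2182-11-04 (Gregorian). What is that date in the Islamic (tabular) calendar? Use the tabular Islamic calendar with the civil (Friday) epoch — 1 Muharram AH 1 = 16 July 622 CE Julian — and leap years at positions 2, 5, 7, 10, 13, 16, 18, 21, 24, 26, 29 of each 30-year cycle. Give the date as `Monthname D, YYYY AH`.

Rabi' al-Awwal 7, 1609 AH

Both dates share Julian Day Number 2518327; in the tabular Islamic calendar that is 7 Rabi' al-Awwal 1609 AH.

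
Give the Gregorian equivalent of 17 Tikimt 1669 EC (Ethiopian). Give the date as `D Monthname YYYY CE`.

Both dates share Julian Day Number 2333504; in the Gregorian calendar that is 24 October 1676 CE.

24 October 1676 CE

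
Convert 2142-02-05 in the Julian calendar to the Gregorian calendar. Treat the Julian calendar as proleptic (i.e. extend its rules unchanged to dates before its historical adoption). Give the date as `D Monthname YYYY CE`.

For dates in this range the Gregorian date is 14 days ahead of the Julian.
5 February 2142 Julian + 14 days → 19 February 2142 Gregorian.

19 February 2142 CE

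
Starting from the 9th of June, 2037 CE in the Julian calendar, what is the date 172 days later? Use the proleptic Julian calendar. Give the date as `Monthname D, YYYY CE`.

November 28, 2037 CE

The starting date is JDN 2465232; 2465232 + 172 = 2465404.
JDN 2465404 corresponds to November 28, 2037 CE.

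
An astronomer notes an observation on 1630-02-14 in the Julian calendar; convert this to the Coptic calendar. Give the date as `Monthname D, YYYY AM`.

Meshir 20, 1346 AM

Both dates share Julian Day Number 2316460; in the Coptic calendar that is 20 Meshir 1346 AM.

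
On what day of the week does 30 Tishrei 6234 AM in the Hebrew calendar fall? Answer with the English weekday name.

Sunday

This is JDN 2624600 (22 October 2473 Gregorian).
2624600 ≡ 6 (mod 7); counting from Monday = 0 gives Sunday.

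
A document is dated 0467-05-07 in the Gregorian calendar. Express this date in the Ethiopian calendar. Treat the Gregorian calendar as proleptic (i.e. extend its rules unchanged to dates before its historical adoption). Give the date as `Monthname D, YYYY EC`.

Ginbot 11, 459 EC

Julian Day Number of the source date = 1891755.
Converting JDN 1891755 to the Ethiopian calendar gives 11 Ginbot 459 EC.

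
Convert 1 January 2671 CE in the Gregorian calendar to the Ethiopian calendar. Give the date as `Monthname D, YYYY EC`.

Tahsas 18, 2663 EC

Both dates share Julian Day Number 2696623; in the Ethiopian calendar that is 18 Tahsas 2663 EC.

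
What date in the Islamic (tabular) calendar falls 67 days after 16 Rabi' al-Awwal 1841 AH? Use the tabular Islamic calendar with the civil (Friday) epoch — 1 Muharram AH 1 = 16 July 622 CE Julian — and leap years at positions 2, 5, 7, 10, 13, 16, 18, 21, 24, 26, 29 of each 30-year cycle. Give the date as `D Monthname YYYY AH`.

JDN of 16 Rabi' al-Awwal 1841 AH = 2600549.
2600549 + 67 = 2600616.
JDN 2600616 in the tabular Islamic calendar is 24 Jumada al-Awwal 1841 AH.

24 Jumada al-Awwal 1841 AH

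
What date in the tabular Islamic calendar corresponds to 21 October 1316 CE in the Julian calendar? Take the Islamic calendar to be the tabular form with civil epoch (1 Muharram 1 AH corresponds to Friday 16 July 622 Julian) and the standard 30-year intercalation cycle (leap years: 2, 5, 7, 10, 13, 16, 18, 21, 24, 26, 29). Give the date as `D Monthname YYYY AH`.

3 Sha'ban 716 AH

The source date corresponds to 29 October 1316 in the proleptic Gregorian calendar (JDN 2202021).
That day falls on 3 Sha'ban 716 AH in the tabular Islamic calendar.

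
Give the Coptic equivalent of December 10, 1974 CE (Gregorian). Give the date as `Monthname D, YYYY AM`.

Both dates share Julian Day Number 2442392; in the Coptic calendar that is 1 Koiak 1691 AM.

Koiak 1, 1691 AM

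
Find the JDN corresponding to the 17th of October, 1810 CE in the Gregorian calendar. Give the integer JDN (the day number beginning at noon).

2382438

JDN 2299161 is 15 October 1582 CE (Gregorian); the target day is +83277 days from there, so JDN = 2382438.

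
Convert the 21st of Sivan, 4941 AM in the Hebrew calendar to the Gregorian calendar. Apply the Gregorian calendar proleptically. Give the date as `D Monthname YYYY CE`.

13 June 1181 CE

Both dates share Julian Day Number 2152575; in the Gregorian calendar that is 13 June 1181 CE.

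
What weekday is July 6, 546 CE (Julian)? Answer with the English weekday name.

Equivalently 8 July 546 Gregorian, JDN 1920671.
Since JDN mod 7 = 4 (0 = Monday), the day is Friday.

Friday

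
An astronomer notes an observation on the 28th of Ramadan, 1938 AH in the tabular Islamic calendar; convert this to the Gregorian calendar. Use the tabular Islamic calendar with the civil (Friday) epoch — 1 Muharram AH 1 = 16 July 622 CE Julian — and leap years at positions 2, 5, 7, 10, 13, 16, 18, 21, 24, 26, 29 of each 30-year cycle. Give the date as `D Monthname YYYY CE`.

3 August 2502 CE

Julian Day Number of the source date = 2635111.
Converting JDN 2635111 to the Gregorian calendar gives 3 August 2502 CE.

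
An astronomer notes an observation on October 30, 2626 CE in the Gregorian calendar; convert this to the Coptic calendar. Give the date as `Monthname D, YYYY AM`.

Julian Day Number of the source date = 2680489.
Converting JDN 2680489 to the Coptic calendar gives 15 Paopi 2343 AM.

Paopi 15, 2343 AM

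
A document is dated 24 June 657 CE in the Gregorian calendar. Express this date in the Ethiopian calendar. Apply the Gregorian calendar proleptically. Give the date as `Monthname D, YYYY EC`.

Julian Day Number of the source date = 1961199.
Converting JDN 1961199 to the Ethiopian calendar gives 27 Sene 649 EC.

Sene 27, 649 EC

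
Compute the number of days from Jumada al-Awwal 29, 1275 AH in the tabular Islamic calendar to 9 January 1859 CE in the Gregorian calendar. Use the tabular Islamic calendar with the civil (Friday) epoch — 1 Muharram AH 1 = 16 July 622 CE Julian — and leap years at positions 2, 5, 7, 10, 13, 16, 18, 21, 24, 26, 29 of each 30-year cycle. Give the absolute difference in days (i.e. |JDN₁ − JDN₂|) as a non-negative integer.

5

First date → JDN 2400049; second date → JDN 2400054.
The interval is |2400049 − 2400054| = 5 days.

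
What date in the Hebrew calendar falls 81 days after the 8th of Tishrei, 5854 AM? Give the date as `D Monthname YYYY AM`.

29 Kislev 5854 AM

The starting date is JDN 2485784; 2485784 + 81 = 2485865.
JDN 2485865 corresponds to 29 Kislev 5854 AM.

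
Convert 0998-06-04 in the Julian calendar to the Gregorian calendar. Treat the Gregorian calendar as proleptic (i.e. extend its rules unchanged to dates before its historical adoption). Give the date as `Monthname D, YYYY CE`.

June 9, 998 CE

For dates in this range the Gregorian date is 5 days ahead of the Julian.
4 June 998 Julian + 5 days → 9 June 998 Gregorian.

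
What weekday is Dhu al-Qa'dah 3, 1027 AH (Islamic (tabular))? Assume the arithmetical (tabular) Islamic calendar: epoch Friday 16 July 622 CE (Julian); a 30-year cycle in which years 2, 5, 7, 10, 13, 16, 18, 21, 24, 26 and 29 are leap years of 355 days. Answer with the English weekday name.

In the Gregorian calendar this is 22 October 1618 (JDN 2312317).
JDN 2312317 mod 7 = 0, and JDN 0 was a Monday, so this is a Monday.

Monday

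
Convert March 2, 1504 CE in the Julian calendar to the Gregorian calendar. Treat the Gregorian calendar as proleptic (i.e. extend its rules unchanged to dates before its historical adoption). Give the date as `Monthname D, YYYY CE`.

The Julian–Gregorian offset here is 10 days (Julian trailing).
2 March 1504 Julian + 10 days → 12 March 1504 Gregorian.

March 12, 1504 CE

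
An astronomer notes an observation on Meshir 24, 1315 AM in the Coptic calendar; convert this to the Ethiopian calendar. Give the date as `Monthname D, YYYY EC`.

Both dates share Julian Day Number 2305141; in the Ethiopian calendar that is 24 Yekatit 1591 EC.

Yekatit 24, 1591 EC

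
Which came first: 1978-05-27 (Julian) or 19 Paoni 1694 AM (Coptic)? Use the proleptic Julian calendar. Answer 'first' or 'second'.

First date → JDN 2443669; second date → JDN 2443686.
JDN 2443669 < JDN 2443686, so the first date is earlier.

first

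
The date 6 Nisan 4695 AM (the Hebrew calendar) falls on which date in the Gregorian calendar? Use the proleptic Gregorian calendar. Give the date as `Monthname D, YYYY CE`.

March 18, 935 CE

Both dates share Julian Day Number 2062638; in the Gregorian calendar that is 18 March 935 CE.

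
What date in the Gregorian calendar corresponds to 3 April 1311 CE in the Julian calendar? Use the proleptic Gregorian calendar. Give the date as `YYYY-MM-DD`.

For dates in this range the Gregorian date is 8 days ahead of the Julian.
3 April 1311 Julian + 8 days → 11 April 1311 Gregorian.

1311-04-11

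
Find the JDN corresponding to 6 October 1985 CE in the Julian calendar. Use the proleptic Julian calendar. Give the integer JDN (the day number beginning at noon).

2446358

In the Gregorian calendar the same day is 19 October 1985.
JDN 2299161 is 15 October 1582 CE (Gregorian); the target day is +147197 days from there, so JDN = 2446358.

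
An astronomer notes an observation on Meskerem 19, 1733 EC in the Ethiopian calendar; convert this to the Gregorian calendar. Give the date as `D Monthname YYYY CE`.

Julian Day Number of the source date = 2356852.
Converting JDN 2356852 to the Gregorian calendar gives 27 September 1740 CE.

27 September 1740 CE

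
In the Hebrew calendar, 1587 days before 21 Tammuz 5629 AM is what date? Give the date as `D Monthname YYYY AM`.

28 Shevat 5625 AM

Counting 1587 days back from JDN 2403879 reaches JDN 2402292, which is 28 Shevat 5625 AM.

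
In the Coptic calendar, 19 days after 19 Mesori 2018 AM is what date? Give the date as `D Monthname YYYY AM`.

The starting date is JDN 2562087; 2562087 + 19 = 2562106.
JDN 2562106 corresponds to 3 Thout 2019 AM.

3 Thout 2019 AM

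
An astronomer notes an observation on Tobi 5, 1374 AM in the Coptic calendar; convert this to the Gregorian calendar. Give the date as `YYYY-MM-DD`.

Julian Day Number of the source date = 2326642.
Converting JDN 2326642 to the Gregorian calendar gives 10 January 1658 CE.

1658-01-10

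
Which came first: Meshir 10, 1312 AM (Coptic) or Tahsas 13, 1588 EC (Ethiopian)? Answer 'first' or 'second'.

Converting both to JDN: 2304032 vs 2303975; the smaller is the second.

second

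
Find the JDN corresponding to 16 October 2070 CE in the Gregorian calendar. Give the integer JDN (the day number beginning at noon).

2477401

JDN 2299161 is 15 October 1582 CE (Gregorian); the target day is +178240 days from there, so JDN = 2477401.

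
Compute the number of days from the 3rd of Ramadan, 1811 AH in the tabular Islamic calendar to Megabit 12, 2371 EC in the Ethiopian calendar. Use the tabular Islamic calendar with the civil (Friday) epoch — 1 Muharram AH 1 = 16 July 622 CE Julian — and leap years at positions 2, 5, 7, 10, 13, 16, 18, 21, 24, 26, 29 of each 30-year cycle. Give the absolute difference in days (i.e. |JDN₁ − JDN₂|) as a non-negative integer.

28

JDN of the first date = 2590082.
JDN of the second date = 2590054.
|2590054 − 2590082| = 28.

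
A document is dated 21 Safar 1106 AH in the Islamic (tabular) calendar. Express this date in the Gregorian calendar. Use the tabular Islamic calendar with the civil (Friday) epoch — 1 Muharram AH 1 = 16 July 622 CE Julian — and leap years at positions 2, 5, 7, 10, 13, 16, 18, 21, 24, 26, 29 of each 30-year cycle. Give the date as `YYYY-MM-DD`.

1694-10-11

Julian Day Number of the source date = 2340065.
Converting JDN 2340065 to the Gregorian calendar gives 11 October 1694 CE.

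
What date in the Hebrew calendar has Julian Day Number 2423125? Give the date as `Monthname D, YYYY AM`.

The Gregorian equivalent of JDN 2423125 is 11 March 1922.
In the Hebrew calendar that day is Adar 11, 5682 AM.

Adar 11, 5682 AM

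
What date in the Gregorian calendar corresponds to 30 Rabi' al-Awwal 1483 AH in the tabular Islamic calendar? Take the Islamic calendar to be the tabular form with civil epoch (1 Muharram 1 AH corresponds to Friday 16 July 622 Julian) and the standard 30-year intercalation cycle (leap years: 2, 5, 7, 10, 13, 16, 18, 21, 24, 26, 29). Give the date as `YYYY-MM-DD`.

Both dates share Julian Day Number 2473699; in the Gregorian calendar that is 27 August 2060 CE.

2060-08-27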